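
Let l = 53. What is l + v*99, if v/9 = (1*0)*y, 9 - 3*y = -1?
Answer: 53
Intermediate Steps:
y = 10/3 (y = 3 - 1/3*(-1) = 3 + 1/3 = 10/3 ≈ 3.3333)
v = 0 (v = 9*((1*0)*(10/3)) = 9*(0*(10/3)) = 9*0 = 0)
l + v*99 = 53 + 0*99 = 53 + 0 = 53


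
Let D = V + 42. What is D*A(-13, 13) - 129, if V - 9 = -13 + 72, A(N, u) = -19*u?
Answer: -27299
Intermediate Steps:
V = 68 (V = 9 + (-13 + 72) = 9 + 59 = 68)
D = 110 (D = 68 + 42 = 110)
D*A(-13, 13) - 129 = 110*(-19*13) - 129 = 110*(-247) - 129 = -27170 - 129 = -27299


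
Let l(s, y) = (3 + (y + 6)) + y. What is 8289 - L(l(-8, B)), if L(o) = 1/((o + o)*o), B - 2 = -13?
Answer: 2801681/338 ≈ 8289.0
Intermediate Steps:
B = -11 (B = 2 - 13 = -11)
l(s, y) = 9 + 2*y (l(s, y) = (3 + (6 + y)) + y = (9 + y) + y = 9 + 2*y)
L(o) = 1/(2*o²) (L(o) = 1/(((2*o))*o) = (1/(2*o))/o = 1/(2*o²))
8289 - L(l(-8, B)) = 8289 - 1/(2*(9 + 2*(-11))²) = 8289 - 1/(2*(9 - 22)²) = 8289 - 1/(2*(-13)²) = 8289 - 1/(2*169) = 8289 - 1*1/338 = 8289 - 1/338 = 2801681/338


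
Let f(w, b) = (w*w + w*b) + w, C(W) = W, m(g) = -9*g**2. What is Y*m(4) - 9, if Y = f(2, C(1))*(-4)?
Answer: 4599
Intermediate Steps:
f(w, b) = w + w**2 + b*w (f(w, b) = (w**2 + b*w) + w = w + w**2 + b*w)
Y = -32 (Y = (2*(1 + 1 + 2))*(-4) = (2*4)*(-4) = 8*(-4) = -32)
Y*m(4) - 9 = -(-288)*4**2 - 9 = -(-288)*16 - 9 = -32*(-144) - 9 = 4608 - 9 = 4599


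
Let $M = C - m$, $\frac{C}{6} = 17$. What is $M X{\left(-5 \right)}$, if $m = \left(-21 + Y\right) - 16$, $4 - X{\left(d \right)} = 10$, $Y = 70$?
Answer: $-414$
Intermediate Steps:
$C = 102$ ($C = 6 \cdot 17 = 102$)
$X{\left(d \right)} = -6$ ($X{\left(d \right)} = 4 - 10 = -6$)
$m = 33$ ($m = \left(-21 + 70\right) - 16 = 49 - 16 = 33$)
$M = 69$ ($M = 102 - 33 = 69$)
$M X{\left(-5 \right)} = 69 \left(-6\right) = -414$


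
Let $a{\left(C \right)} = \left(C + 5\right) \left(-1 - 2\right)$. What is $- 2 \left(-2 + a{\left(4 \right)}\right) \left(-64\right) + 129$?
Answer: $-3583$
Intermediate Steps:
$a{\left(C \right)} = -15 - 3 C$ ($a{\left(C \right)} = \left(5 + C\right) \left(-3\right) = -15 - 3 C$)
$- 2 \left(-2 + a{\left(4 \right)}\right) \left(-64\right) + 129 = - 2 \left(-2 - 27\right) \left(-64\right) + 129 = \left(-2\right) \left(-29\right) \left(-64\right) + 129 = 58 \left(-64\right) + 129 = -3712 + 129 = -3583$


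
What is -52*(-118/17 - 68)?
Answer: 66248/17 ≈ 3896.9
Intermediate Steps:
-52*(-118/17 - 68) = -52*(-1274/17) = 66248/17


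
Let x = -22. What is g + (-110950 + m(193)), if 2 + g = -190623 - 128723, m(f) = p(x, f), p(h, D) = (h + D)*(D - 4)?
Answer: -397979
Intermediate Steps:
p(h, D) = (-4 + D)*(D + h) (p(h, D) = (D + h)*(-4 + D) = (-4 + D)*(D + h))
m(f) = 88 + f² - 26*f (m(f) = f² - 4*f - 4*(-22) + f*(-22) = f² - 4*f + 88 - 22*f = 88 + f² - 26*f)
g = -319348 (g = -2 + (-190623 - 128723) = -2 - 319346 = -319348)
g + (-110950 + m(193)) = -319348 + (-110950 + (88 + 193² - 26*193)) = -319348 + (-110950 + (88 + 37249 - 5018)) = -319348 + (-110950 + 32319) = -319348 - 78631 = -397979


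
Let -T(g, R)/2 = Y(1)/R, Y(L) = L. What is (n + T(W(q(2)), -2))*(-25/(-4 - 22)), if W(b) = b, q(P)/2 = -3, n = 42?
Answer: 1075/26 ≈ 41.346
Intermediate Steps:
q(P) = -6 (q(P) = 2*(-3) = -6)
T(g, R) = -2/R
(n + T(W(q(2)), -2))*(-25/(-4 - 22)) = (42 - 2/(-2))*(-25/(-4 - 22)) = (42 - 2*(-1/2))*(-25/(-26)) = (42 + 1)*(-25*(-1/26)) = 43*(25/26) = 1075/26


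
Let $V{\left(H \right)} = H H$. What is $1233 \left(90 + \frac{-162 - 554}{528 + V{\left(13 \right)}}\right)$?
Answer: $\frac{76463262}{697} \approx 1.097 \cdot 10^{5}$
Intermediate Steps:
$V{\left(H \right)} = H^{2}$
$1233 \left(90 + \frac{-162 - 554}{528 + V{\left(13 \right)}}\right) = 1233 \left(90 + \frac{-162 - 554}{528 + 13^{2}}\right) = 1233 \left(90 - \frac{716}{528 + 169}\right) = 1233 \left(90 - \frac{716}{697}\right) = 1233 \cdot \frac{62014}{697} = \frac{76463262}{697}$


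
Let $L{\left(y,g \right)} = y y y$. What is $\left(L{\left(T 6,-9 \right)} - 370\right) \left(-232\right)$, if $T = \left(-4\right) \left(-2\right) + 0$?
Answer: $-25571504$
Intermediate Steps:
$T = 8$ ($T = 8 + 0 = 8$)
$L{\left(y,g \right)} = y^{3}$ ($L{\left(y,g \right)} = y^{2} y = y^{3}$)
$\left(L{\left(T 6,-9 \right)} - 370\right) \left(-232\right) = \left(\left(8 \cdot 6\right)^{3} - 370\right) \left(-232\right) = \left(48^{3} - 370\right) \left(-232\right) = \left(110592 - 370\right) \left(-232\right) = 110222 \left(-232\right) = -25571504$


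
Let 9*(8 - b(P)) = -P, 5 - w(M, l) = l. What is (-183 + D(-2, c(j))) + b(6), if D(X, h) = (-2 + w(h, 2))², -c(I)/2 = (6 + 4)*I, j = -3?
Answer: -520/3 ≈ -173.33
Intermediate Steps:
w(M, l) = 5 - l
b(P) = 8 + P/9 (b(P) = 8 - (-1)*P/9 = 8 + P/9)
c(I) = -20*I (c(I) = -2*(6 + 4)*I = -20*I)
D(X, h) = 1 (D(X, h) = (-2 + (5 - 1*2))² = (-2 + (5 - 2))² = (-2 + 3)² = 1² = 1)
(-183 + D(-2, c(j))) + b(6) = (-183 + 1) + (8 + (⅑)*6) = -182 + (8 + ⅔) = -182 + 26/3 = -520/3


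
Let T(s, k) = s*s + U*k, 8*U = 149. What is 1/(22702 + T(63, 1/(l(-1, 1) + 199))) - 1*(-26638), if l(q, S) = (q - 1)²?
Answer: 1153794417838/43313853 ≈ 26638.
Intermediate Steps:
U = 149/8 (U = (⅛)*149 = 149/8 ≈ 18.625)
l(q, S) = (-1 + q)²
T(s, k) = s² + 149*k/8 (T(s, k) = s*s + 149*k/8 = s² + 149*k/8)
1/(22702 + T(63, 1/(l(-1, 1) + 199))) - 1*(-26638) = 1/(22702 + (63² + 149/(8*((-1 - 1)² + 199)))) - 1*(-26638) = 1/(22702 + (3969 + 149/(8*((-2)² + 199)))) + 26638 = 1/(22702 + (3969 + 149/(8*(4 + 199)))) + 26638 = 1/(22702 + (3969 + (149/8)/203)) + 26638 = 1/(22702 + (3969 + (149/8)*(1/203))) + 26638 = 1/(22702 + (3969 + 149/1624)) + 26638 = 1/(22702 + 6445805/1624) + 26638 = 1/(43313853/1624) + 26638 = 1624/43313853 + 26638 = 1153794417838/43313853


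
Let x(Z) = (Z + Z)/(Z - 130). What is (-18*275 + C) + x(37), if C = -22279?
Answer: -2532371/93 ≈ -27230.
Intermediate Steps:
x(Z) = 2*Z/(-130 + Z) (x(Z) = (2*Z)/(-130 + Z) = 2*Z/(-130 + Z))
(-18*275 + C) + x(37) = (-18*275 - 22279) + 2*37/(-130 + 37) = (-4950 - 22279) + 2*37/(-93) = -27229 + 2*37*(-1/93) = -27229 - 74/93 = -2532371/93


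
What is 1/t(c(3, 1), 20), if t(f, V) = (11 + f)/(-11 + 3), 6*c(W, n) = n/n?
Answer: -48/67 ≈ -0.71642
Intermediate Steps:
c(W, n) = 1/6 (c(W, n) = (n/n)/6 = (1/6)*1 = 1/6)
t(f, V) = -11/8 - f/8 (t(f, V) = (11 + f)/(-8) = (11 + f)*(-1/8) = -11/8 - f/8)
1/t(c(3, 1), 20) = 1/(-11/8 - 1/8*1/6) = 1/(-11/8 - 1/48) = 1/(-67/48) = -48/67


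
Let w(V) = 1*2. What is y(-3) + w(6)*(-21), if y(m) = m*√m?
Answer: -42 - 3*I*√3 ≈ -42.0 - 5.1962*I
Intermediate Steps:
w(V) = 2
y(m) = m^(3/2)
y(-3) + w(6)*(-21) = (-3)^(3/2) + 2*(-21) = -3*I*√3 - 42 = -42 - 3*I*√3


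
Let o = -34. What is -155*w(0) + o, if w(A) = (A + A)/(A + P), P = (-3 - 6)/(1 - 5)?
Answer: -34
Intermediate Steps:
P = 9/4 (P = -9/(-4) = -9*(-1/4) = 9/4 ≈ 2.2500)
w(A) = 2*A/(9/4 + A) (w(A) = (A + A)/(A + 9/4) = (2*A)/(9/4 + A) = 2*A/(9/4 + A))
-155*w(0) + o = -1240*0/(9 + 4*0) - 34 = -1240*0/(9 + 0) - 34 = -1240*0/9 - 34 = -155*0 - 34 = 0 - 34 = -34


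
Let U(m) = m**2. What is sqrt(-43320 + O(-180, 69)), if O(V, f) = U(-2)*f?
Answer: 2*I*sqrt(10761) ≈ 207.47*I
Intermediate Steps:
O(V, f) = 4*f (O(V, f) = (-2)**2*f = 4*f)
sqrt(-43320 + O(-180, 69)) = sqrt(-43320 + 4*69) = sqrt(-43320 + 276) = sqrt(-43044) = 2*I*sqrt(10761)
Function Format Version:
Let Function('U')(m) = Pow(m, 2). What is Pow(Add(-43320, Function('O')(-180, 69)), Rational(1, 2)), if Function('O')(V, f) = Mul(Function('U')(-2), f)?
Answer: Mul(2, I, Pow(10761, Rational(1, 2))) ≈ Mul(207.47, I)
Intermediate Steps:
Function('O')(V, f) = Mul(4, f) (Function('O')(V, f) = Mul(Pow(-2, 2), f) = Mul(4, f))
Pow(Add(-43320, Function('O')(-180, 69)), Rational(1, 2)) = Pow(Add(-43320, Mul(4, 69)), Rational(1, 2)) = Pow(Add(-43320, 276), Rational(1, 2)) = Pow(-43044, Rational(1, 2)) = Mul(2, I, Pow(10761, Rational(1, 2)))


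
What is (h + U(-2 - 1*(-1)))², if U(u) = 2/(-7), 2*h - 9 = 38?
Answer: 105625/196 ≈ 538.90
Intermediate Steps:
h = 47/2 (h = 9/2 + (½)*38 = 9/2 + 19 = 47/2 ≈ 23.500)
U(u) = -2/7 (U(u) = 2*(-⅐) = -2/7)
(h + U(-2 - 1*(-1)))² = (47/2 - 2/7)² = (325/14)² = 105625/196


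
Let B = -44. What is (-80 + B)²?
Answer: 15376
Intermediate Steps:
(-80 + B)² = (-80 - 44)² = (-124)² = 15376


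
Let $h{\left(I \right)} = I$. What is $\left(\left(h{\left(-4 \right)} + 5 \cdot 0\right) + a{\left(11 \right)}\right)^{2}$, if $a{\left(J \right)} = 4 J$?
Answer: $1600$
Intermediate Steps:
$\left(\left(h{\left(-4 \right)} + 5 \cdot 0\right) + a{\left(11 \right)}\right)^{2} = \left(\left(-4 + 5 \cdot 0\right) + 4 \cdot 11\right)^{2} = \left(\left(-4 + 0\right) + 44\right)^{2} = \left(-4 + 44\right)^{2} = 40^{2} = 1600$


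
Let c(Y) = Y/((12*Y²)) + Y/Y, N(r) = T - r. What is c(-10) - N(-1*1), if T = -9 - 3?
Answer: 1439/120 ≈ 11.992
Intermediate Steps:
T = -12
N(r) = -12 - r
c(Y) = 1 + 1/(12*Y) (c(Y) = Y*(1/(12*Y²)) + 1 = 1/(12*Y) + 1 = 1 + 1/(12*Y))
c(-10) - N(-1*1) = (1/12 - 10)/(-10) - (-12 - (-1)) = -⅒*(-119/12) - (-12 - 1*(-1)) = 119/120 - (-12 + 1) = 119/120 - 1*(-11) = 119/120 + 11 = 1439/120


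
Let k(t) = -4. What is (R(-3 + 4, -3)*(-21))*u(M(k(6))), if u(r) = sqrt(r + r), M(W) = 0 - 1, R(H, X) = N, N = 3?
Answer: -63*I*sqrt(2) ≈ -89.095*I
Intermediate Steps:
R(H, X) = 3
M(W) = -1
u(r) = sqrt(2)*sqrt(r) (u(r) = sqrt(2*r) = sqrt(2)*sqrt(r))
(R(-3 + 4, -3)*(-21))*u(M(k(6))) = (3*(-21))*(sqrt(2)*sqrt(-1)) = -63*sqrt(2)*I = -63*I*sqrt(2)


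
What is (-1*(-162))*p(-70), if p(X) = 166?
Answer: 26892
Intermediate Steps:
(-1*(-162))*p(-70) = -1*(-162)*166 = 162*166 = 26892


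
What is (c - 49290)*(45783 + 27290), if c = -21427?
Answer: -5167503341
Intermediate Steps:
(c - 49290)*(45783 + 27290) = (-21427 - 49290)*(45783 + 27290) = -70717*73073 = -5167503341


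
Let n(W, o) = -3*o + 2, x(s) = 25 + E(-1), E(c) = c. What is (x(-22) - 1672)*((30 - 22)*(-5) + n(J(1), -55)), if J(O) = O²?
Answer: -209296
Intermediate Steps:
x(s) = 24 (x(s) = 25 - 1 = 24)
n(W, o) = 2 - 3*o
(x(-22) - 1672)*((30 - 22)*(-5) + n(J(1), -55)) = (24 - 1672)*((30 - 22)*(-5) + (2 - 3*(-55))) = -1648*(8*(-5) + (2 + 165)) = -1648*(-40 + 167) = -1648*127 = -209296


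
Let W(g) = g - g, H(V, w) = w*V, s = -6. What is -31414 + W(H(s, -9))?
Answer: -31414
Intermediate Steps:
H(V, w) = V*w
W(g) = 0
-31414 + W(H(s, -9)) = -31414 + 0 = -31414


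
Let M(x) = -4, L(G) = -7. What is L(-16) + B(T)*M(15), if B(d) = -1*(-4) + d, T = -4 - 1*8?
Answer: 25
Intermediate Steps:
T = -12 (T = -4 - 8 = -12)
B(d) = 4 + d
L(-16) + B(T)*M(15) = -7 + (4 - 12)*(-4) = -7 - 8*(-4) = -7 + 32 = 25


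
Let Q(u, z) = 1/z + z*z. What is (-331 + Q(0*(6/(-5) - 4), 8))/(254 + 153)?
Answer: -2135/3256 ≈ -0.65571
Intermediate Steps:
Q(u, z) = 1/z + z²
(-331 + Q(0*(6/(-5) - 4), 8))/(254 + 153) = (-331 + (1 + 8³)/8)/(254 + 153) = (-331 + (1 + 512)/8)/407 = (-331 + (⅛)*513)*(1/407) = (-331 + 513/8)*(1/407) = -2135/8*1/407 = -2135/3256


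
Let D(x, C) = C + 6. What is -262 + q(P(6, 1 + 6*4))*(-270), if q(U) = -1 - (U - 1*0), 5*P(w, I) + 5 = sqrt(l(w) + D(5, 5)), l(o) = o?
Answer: -262 + 54*sqrt(17) ≈ -39.352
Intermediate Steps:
D(x, C) = 6 + C
P(w, I) = -1 + sqrt(11 + w)/5 (P(w, I) = -1 + sqrt(w + (6 + 5))/5 = -1 + sqrt(w + 11)/5 = -1 + sqrt(11 + w)/5)
q(U) = -1 - U (q(U) = -1 - (U + 0) = -1 - U)
-262 + q(P(6, 1 + 6*4))*(-270) = -262 + (-1 - (-1 + sqrt(11 + 6)/5))*(-270) = -262 + (-1 - (-1 + sqrt(17)/5))*(-270) = -262 + (-1 + (1 - sqrt(17)/5))*(-270) = -262 - sqrt(17)/5*(-270) = -262 + 54*sqrt(17)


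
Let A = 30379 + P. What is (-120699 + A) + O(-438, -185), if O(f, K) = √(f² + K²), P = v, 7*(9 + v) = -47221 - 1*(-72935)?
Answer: -606589/7 + √226069 ≈ -86180.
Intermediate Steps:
v = 25651/7 (v = -9 + (-47221 - 1*(-72935))/7 = -9 + (-47221 + 72935)/7 = -9 + (⅐)*25714 = -9 + 25714/7 = 25651/7 ≈ 3664.4)
P = 25651/7 ≈ 3664.4
O(f, K) = √(K² + f²)
A = 238304/7 (A = 30379 + 25651/7 = 238304/7 ≈ 34043.)
(-120699 + A) + O(-438, -185) = (-120699 + 238304/7) + √((-185)² + (-438)²) = -606589/7 + √(34225 + 191844) = -606589/7 + √226069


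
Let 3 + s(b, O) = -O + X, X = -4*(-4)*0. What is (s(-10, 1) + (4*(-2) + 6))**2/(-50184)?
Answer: -1/1394 ≈ -0.00071736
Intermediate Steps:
X = 0 (X = 16*0 = 0)
s(b, O) = -3 - O (s(b, O) = -3 + (-O + 0) = -3 - O)
(s(-10, 1) + (4*(-2) + 6))**2/(-50184) = ((-3 - 1*1) + (4*(-2) + 6))**2/(-50184) = ((-3 - 1) + (-8 + 6))**2*(-1/50184) = (-4 - 2)**2*(-1/50184) = (-6)**2*(-1/50184) = 36*(-1/50184) = -1/1394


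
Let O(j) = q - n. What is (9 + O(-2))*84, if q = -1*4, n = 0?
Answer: 420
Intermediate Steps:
q = -4
O(j) = -4 (O(j) = -4 - 1*0 = -4 + 0 = -4)
(9 + O(-2))*84 = (9 - 4)*84 = 5*84 = 420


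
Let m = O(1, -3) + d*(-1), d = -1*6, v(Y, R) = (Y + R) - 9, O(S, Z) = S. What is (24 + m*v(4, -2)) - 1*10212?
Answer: -10237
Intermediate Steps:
v(Y, R) = -9 + R + Y (v(Y, R) = (R + Y) - 9 = -9 + R + Y)
d = -6
m = 7 (m = 1 - 6*(-1) = 1 + 6 = 7)
(24 + m*v(4, -2)) - 1*10212 = (24 + 7*(-9 - 2 + 4)) - 1*10212 = (24 + 7*(-7)) - 10212 = (24 - 49) - 10212 = -25 - 10212 = -10237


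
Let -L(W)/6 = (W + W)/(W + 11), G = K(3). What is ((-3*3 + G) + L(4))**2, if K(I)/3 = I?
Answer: 256/25 ≈ 10.240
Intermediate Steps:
K(I) = 3*I
G = 9 (G = 3*3 = 9)
L(W) = -12*W/(11 + W) (L(W) = -6*(W + W)/(W + 11) = -6*2*W/(11 + W) = -12*W/(11 + W))
((-3*3 + G) + L(4))**2 = ((-3*3 + 9) - 12*4/(11 + 4))**2 = ((-9 + 9) - 12*4/15)**2 = (0 - 12*4*1/15)**2 = (0 - 16/5)**2 = (-16/5)**2 = 256/25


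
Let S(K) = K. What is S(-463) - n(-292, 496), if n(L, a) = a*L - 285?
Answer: 144654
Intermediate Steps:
n(L, a) = -285 + L*a (n(L, a) = L*a - 285 = -285 + L*a)
S(-463) - n(-292, 496) = -463 - (-285 - 292*496) = -463 - (-285 - 144832) = -463 - 1*(-145117) = -463 + 145117 = 144654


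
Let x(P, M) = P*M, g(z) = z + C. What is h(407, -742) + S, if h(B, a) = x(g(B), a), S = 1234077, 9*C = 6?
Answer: 2794765/3 ≈ 9.3159e+5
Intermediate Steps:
C = ⅔ (C = (⅑)*6 = ⅔ ≈ 0.66667)
g(z) = ⅔ + z (g(z) = z + ⅔ = ⅔ + z)
x(P, M) = M*P
h(B, a) = a*(⅔ + B)
h(407, -742) + S = (⅓)*(-742)*(2 + 3*407) + 1234077 = (⅓)*(-742)*(2 + 1221) + 1234077 = (⅓)*(-742)*1223 + 1234077 = -907466/3 + 1234077 = 2794765/3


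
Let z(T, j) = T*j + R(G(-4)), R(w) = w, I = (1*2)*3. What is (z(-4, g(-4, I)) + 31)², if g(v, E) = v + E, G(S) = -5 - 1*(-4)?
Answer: 484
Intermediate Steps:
I = 6 (I = 2*3 = 6)
G(S) = -1 (G(S) = -5 + 4 = -1)
g(v, E) = E + v
z(T, j) = -1 + T*j (z(T, j) = T*j - 1 = -1 + T*j)
(z(-4, g(-4, I)) + 31)² = ((-1 - 4*(6 - 4)) + 31)² = ((-1 - 4*2) + 31)² = ((-1 - 8) + 31)² = (-9 + 31)² = 22² = 484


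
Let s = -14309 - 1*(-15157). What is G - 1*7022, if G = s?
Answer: -6174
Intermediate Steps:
s = 848 (s = -14309 + 15157 = 848)
G = 848
G - 1*7022 = 848 - 1*7022 = 848 - 7022 = -6174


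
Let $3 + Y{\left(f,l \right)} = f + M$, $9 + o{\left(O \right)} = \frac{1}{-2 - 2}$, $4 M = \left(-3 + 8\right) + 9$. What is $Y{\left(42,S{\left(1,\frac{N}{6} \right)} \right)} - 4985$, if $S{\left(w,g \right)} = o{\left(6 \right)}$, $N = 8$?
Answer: $- \frac{9885}{2} \approx -4942.5$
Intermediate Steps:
$M = \frac{7}{2}$ ($M = \frac{\left(-3 + 8\right) + 9}{4} = \frac{5 + 9}{4} = \frac{1}{4} \cdot 14 = \frac{7}{2} \approx 3.5$)
$o{\left(O \right)} = - \frac{37}{4}$ ($o{\left(O \right)} = -9 + \frac{1}{-2 - 2} = -9 + \frac{1}{-4} = -9 - \frac{1}{4} = - \frac{37}{4}$)
$S{\left(w,g \right)} = - \frac{37}{4}$
$Y{\left(f,l \right)} = \frac{1}{2} + f$ ($Y{\left(f,l \right)} = -3 + \left(f + \frac{7}{2}\right) = -3 + \left(\frac{7}{2} + f\right) = \frac{1}{2} + f$)
$Y{\left(42,S{\left(1,\frac{N}{6} \right)} \right)} - 4985 = \left(\frac{1}{2} + 42\right) - 4985 = \frac{85}{2} - 4985 = - \frac{9885}{2}$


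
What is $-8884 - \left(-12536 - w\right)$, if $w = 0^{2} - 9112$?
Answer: $-5460$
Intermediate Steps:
$w = -9112$ ($w = 0 - 9112 = -9112$)
$-8884 - \left(-12536 - w\right) = -8884 - \left(-12536 - -9112\right) = -8884 - \left(-12536 + 9112\right) = -8884 - -3424 = -8884 + 3424 = -5460$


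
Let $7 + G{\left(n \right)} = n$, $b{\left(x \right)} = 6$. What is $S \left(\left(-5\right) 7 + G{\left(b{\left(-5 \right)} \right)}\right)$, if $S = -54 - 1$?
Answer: $1980$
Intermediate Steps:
$S = -55$ ($S = -54 - 1 = -55$)
$G{\left(n \right)} = -7 + n$
$S \left(\left(-5\right) 7 + G{\left(b{\left(-5 \right)} \right)}\right) = - 55 \left(\left(-5\right) 7 + \left(-7 + 6\right)\right) = - 55 \left(-35 - 1\right) = \left(-55\right) \left(-36\right) = 1980$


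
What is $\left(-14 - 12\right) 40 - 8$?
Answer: $-1048$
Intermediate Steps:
$\left(-14 - 12\right) 40 - 8 = \left(-26\right) 40 - 8 = -1040 - 8 = -1048$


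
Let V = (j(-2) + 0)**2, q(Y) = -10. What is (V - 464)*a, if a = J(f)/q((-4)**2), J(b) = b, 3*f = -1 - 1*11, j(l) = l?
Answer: -184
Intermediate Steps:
f = -4 (f = (-1 - 1*11)/3 = (-1 - 11)/3 = (1/3)*(-12) = -4)
V = 4 (V = (-2 + 0)**2 = (-2)**2 = 4)
a = 2/5 (a = -4/(-10) = -4*(-1/10) = 2/5 ≈ 0.40000)
(V - 464)*a = (4 - 464)*(2/5) = -460*2/5 = -184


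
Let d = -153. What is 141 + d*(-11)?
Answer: 1824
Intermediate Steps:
141 + d*(-11) = 141 - 153*(-11) = 141 + 1683 = 1824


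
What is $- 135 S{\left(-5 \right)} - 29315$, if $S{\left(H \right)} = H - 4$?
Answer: $-28100$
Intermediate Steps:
$S{\left(H \right)} = -4 + H$ ($S{\left(H \right)} = H - 4 = -4 + H$)
$- 135 S{\left(-5 \right)} - 29315 = - 135 \left(-4 - 5\right) - 29315 = \left(-135\right) \left(-9\right) - 29315 = 1215 - 29315 = -28100$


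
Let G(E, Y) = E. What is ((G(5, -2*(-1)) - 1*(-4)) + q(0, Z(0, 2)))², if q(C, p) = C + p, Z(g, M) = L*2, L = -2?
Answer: 25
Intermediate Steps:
Z(g, M) = -4 (Z(g, M) = -2*2 = -4)
((G(5, -2*(-1)) - 1*(-4)) + q(0, Z(0, 2)))² = ((5 - 1*(-4)) + (0 - 4))² = ((5 + 4) - 4)² = (9 - 4)² = 5² = 25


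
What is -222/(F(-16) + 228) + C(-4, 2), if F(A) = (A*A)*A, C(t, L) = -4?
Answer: -7625/1934 ≈ -3.9426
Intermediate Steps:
F(A) = A³ (F(A) = A²*A = A³)
-222/(F(-16) + 228) + C(-4, 2) = -222/((-16)³ + 228) - 4 = -222/(-4096 + 228) - 4 = -222/(-3868) - 4 = -222*(-1/3868) - 4 = 111/1934 - 4 = -7625/1934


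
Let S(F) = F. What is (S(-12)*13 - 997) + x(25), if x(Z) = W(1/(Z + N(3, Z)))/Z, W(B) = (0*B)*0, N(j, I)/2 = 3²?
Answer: -1153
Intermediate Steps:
N(j, I) = 18 (N(j, I) = 2*3² = 2*9 = 18)
W(B) = 0 (W(B) = 0*0 = 0)
x(Z) = 0 (x(Z) = 0/Z = 0)
(S(-12)*13 - 997) + x(25) = (-12*13 - 997) + 0 = (-156 - 997) + 0 = -1153 + 0 = -1153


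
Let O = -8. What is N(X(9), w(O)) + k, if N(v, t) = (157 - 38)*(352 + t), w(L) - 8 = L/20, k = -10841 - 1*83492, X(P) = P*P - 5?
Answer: -257703/5 ≈ -51541.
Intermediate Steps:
X(P) = -5 + P² (X(P) = P² - 5 = -5 + P²)
k = -94333 (k = -10841 - 83492 = -94333)
w(L) = 8 + L/20
N(v, t) = 41888 + 119*t (N(v, t) = 119*(352 + t) = 41888 + 119*t)
N(X(9), w(O)) + k = (41888 + 119*(8 + (1/20)*(-8))) - 94333 = (41888 + 119*(8 - ⅖)) - 94333 = (41888 + 119*(38/5)) - 94333 = (41888 + 4522/5) - 94333 = 213962/5 - 94333 = -257703/5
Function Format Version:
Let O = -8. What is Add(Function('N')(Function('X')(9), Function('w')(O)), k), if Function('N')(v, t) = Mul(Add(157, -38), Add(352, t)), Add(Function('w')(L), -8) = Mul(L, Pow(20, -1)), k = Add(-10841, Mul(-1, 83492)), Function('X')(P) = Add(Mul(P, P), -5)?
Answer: Rational(-257703, 5) ≈ -51541.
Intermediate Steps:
Function('X')(P) = Add(-5, Pow(P, 2)) (Function('X')(P) = Add(Pow(P, 2), -5) = Add(-5, Pow(P, 2)))
k = -94333 (k = Add(-10841, -83492) = -94333)
Function('w')(L) = Add(8, Mul(Rational(1, 20), L)) (Function('w')(L) = Add(8, Mul(L, Pow(20, -1))) = Add(8, Mul(L, Rational(1, 20))) = Add(8, Mul(Rational(1, 20), L)))
Function('N')(v, t) = Add(41888, Mul(119, t)) (Function('N')(v, t) = Mul(119, Add(352, t)) = Add(41888, Mul(119, t)))
Add(Function('N')(Function('X')(9), Function('w')(O)), k) = Add(Add(41888, Mul(119, Add(8, Mul(Rational(1, 20), -8)))), -94333) = Add(Add(41888, Mul(119, Add(8, Rational(-2, 5)))), -94333) = Add(Add(41888, Mul(119, Rational(38, 5))), -94333) = Add(Add(41888, Rational(4522, 5)), -94333) = Add(Rational(213962, 5), -94333) = Rational(-257703, 5)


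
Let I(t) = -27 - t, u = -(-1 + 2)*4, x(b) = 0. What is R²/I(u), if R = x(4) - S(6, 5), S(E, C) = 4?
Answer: -16/23 ≈ -0.69565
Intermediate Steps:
R = -4 (R = 0 - 1*4 = 0 - 4 = -4)
u = -4 ≈ -4.0000
R²/I(u) = (-4)²/(-27 - 1*(-4)) = 16/(-27 + 4) = 16/(-23) = 16*(-1/23) = -16/23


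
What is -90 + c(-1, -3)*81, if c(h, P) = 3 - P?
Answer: 396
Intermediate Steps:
-90 + c(-1, -3)*81 = -90 + (3 - 1*(-3))*81 = -90 + (3 + 3)*81 = -90 + 6*81 = -90 + 486 = 396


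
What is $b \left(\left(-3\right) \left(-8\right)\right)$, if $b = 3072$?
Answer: $73728$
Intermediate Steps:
$b \left(\left(-3\right) \left(-8\right)\right) = 3072 \left(\left(-3\right) \left(-8\right)\right) = 3072 \cdot 24 = 73728$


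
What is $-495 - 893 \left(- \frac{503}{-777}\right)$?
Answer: $- \frac{833794}{777} \approx -1073.1$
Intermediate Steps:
$-495 - 893 \left(- \frac{503}{-777}\right) = -495 - 893 \left(\left(-503\right) \left(- \frac{1}{777}\right)\right) = -495 - \frac{449179}{777} = - \frac{833794}{777}$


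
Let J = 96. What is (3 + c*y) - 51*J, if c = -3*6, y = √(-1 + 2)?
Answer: -4911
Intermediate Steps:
y = 1 (y = √1 = 1)
c = -18
(3 + c*y) - 51*J = (3 - 18*1) - 51*96 = (3 - 18) - 4896 = -15 - 4896 = -4911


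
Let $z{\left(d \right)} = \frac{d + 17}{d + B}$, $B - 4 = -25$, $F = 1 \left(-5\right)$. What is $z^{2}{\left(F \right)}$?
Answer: $\frac{36}{169} \approx 0.21302$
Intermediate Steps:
$F = -5$
$B = -21$ ($B = 4 - 25 = -21$)
$z{\left(d \right)} = \frac{17 + d}{-21 + d}$ ($z{\left(d \right)} = \frac{d + 17}{d - 21} = \frac{17 + d}{-21 + d}$)
$z^{2}{\left(F \right)} = \left(\frac{17 - 5}{-21 - 5}\right)^{2} = \left(\frac{1}{-26} \cdot 12\right)^{2} = \left(\left(- \frac{1}{26}\right) 12\right)^{2} = \left(- \frac{6}{13}\right)^{2} = \frac{36}{169}$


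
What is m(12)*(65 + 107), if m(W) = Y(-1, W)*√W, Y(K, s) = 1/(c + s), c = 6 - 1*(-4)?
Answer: 172*√3/11 ≈ 27.083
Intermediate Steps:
c = 10 (c = 6 + 4 = 10)
Y(K, s) = 1/(10 + s)
m(W) = √W/(10 + W)
m(12)*(65 + 107) = (√12/(10 + 12))*(65 + 107) = ((2*√3)/22)*172 = ((2*√3)*(1/22))*172 = (√3/11)*172 = 172*√3/11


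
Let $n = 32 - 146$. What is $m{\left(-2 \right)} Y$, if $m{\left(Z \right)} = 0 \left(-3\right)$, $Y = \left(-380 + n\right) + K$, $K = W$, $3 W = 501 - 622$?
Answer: $0$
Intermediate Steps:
$n = -114$ ($n = 32 - 146 = -114$)
$W = - \frac{121}{3}$ ($W = \frac{501 - 622}{3} = \frac{1}{3} \left(-121\right) = - \frac{121}{3} \approx -40.333$)
$K = - \frac{121}{3} \approx -40.333$
$Y = - \frac{1603}{3}$ ($Y = \left(-380 - 114\right) - \frac{121}{3} = -494 - \frac{121}{3} = - \frac{1603}{3} \approx -534.33$)
$m{\left(Z \right)} = 0$
$m{\left(-2 \right)} Y = 0 \left(- \frac{1603}{3}\right) = 0$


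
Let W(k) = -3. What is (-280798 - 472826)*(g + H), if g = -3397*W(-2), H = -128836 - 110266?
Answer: 172512823464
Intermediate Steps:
H = -239102
g = 10191 (g = -3397*(-3) = 10191)
(-280798 - 472826)*(g + H) = (-280798 - 472826)*(10191 - 239102) = -753624*(-228911) = 172512823464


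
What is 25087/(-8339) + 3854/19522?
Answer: -228804954/81396979 ≈ -2.8110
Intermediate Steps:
25087/(-8339) + 3854/19522 = 25087*(-1/8339) + 3854*(1/19522) = -25087/8339 + 1927/9761 = -228804954/81396979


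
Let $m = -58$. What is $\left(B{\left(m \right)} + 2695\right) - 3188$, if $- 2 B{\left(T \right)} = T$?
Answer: $-464$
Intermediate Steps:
$B{\left(T \right)} = - \frac{T}{2}$
$\left(B{\left(m \right)} + 2695\right) - 3188 = \left(\left(- \frac{1}{2}\right) \left(-58\right) + 2695\right) - 3188 = \left(29 + 2695\right) - 3188 = 2724 - 3188 = -464$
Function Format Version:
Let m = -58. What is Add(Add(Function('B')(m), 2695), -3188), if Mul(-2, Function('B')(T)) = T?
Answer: -464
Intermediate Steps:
Function('B')(T) = Mul(Rational(-1, 2), T)
Add(Add(Function('B')(m), 2695), -3188) = Add(Add(Mul(Rational(-1, 2), -58), 2695), -3188) = Add(Add(29, 2695), -3188) = Add(2724, -3188) = -464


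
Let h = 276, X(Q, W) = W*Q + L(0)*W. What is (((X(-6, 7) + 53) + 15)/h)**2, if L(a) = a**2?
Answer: 169/19044 ≈ 0.0088742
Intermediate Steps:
X(Q, W) = Q*W (X(Q, W) = W*Q + 0**2*W = Q*W + 0*W = Q*W + 0 = Q*W)
(((X(-6, 7) + 53) + 15)/h)**2 = (((-6*7 + 53) + 15)/276)**2 = (((-42 + 53) + 15)*(1/276))**2 = ((11 + 15)*(1/276))**2 = (26*(1/276))**2 = (13/138)**2 = 169/19044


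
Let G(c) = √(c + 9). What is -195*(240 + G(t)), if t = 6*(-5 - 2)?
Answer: -46800 - 195*I*√33 ≈ -46800.0 - 1120.2*I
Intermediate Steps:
t = -42 (t = 6*(-7) = -42)
G(c) = √(9 + c)
-195*(240 + G(t)) = -195*(240 + √(9 - 42)) = -195*(240 + √(-33)) = -195*(240 + I*√33) = -46800 - 195*I*√33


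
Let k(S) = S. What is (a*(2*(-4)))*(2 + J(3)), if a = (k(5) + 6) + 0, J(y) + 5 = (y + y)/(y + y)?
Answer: 176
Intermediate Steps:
J(y) = -4 (J(y) = -5 + (y + y)/(y + y) = -5 + (2*y)/((2*y)) = -5 + (2*y)*(1/(2*y)) = -5 + 1 = -4)
a = 11 (a = (5 + 6) + 0 = 11 + 0 = 11)
(a*(2*(-4)))*(2 + J(3)) = (11*(2*(-4)))*(2 - 4) = (11*(-8))*(-2) = -88*(-2) = 176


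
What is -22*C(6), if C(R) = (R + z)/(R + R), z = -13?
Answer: 77/6 ≈ 12.833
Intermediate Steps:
C(R) = (-13 + R)/(2*R) (C(R) = (R - 13)/(R + R) = (-13 + R)/((2*R)) = (-13 + R)*(1/(2*R)) = (-13 + R)/(2*R))
-22*C(6) = -11*(-13 + 6)/6 = -11*(-7)/6 = -22*(-7/12) = 77/6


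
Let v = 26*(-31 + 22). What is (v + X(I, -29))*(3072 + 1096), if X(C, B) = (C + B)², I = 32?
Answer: -937800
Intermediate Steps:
X(C, B) = (B + C)²
v = -234 (v = 26*(-9) = -234)
(v + X(I, -29))*(3072 + 1096) = (-234 + (-29 + 32)²)*(3072 + 1096) = (-234 + 3²)*4168 = (-234 + 9)*4168 = -225*4168 = -937800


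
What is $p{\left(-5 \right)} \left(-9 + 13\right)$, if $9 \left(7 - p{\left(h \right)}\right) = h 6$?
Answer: $\frac{124}{3} \approx 41.333$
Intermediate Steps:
$p{\left(h \right)} = 7 - \frac{2 h}{3}$ ($p{\left(h \right)} = 7 - \frac{h 6}{9} = 7 - \frac{6 h}{9} = 7 - \frac{2 h}{3}$)
$p{\left(-5 \right)} \left(-9 + 13\right) = \left(7 - - \frac{10}{3}\right) \left(-9 + 13\right) = \left(7 + \frac{10}{3}\right) 4 = \frac{31}{3} \cdot 4 = \frac{124}{3}$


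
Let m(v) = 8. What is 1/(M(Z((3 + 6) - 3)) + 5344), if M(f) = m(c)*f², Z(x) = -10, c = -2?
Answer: 1/6144 ≈ 0.00016276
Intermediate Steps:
M(f) = 8*f²
1/(M(Z((3 + 6) - 3)) + 5344) = 1/(8*(-10)² + 5344) = 1/(8*100 + 5344) = 1/(800 + 5344) = 1/6144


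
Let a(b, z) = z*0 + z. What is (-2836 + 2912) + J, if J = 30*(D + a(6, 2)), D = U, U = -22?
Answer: -524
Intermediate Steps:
a(b, z) = z (a(b, z) = 0 + z = z)
D = -22
J = -600 (J = 30*(-22 + 2) = 30*(-20) = -600)
(-2836 + 2912) + J = (-2836 + 2912) - 600 = 76 - 600 = -524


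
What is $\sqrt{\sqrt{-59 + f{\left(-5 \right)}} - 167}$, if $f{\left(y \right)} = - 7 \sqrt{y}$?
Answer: $\sqrt{-167 + \sqrt{-59 - 7 i \sqrt{5}}} \approx 0.30058 - 12.887 i$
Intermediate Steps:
$\sqrt{\sqrt{-59 + f{\left(-5 \right)}} - 167} = \sqrt{\sqrt{-59 - 7 \sqrt{-5}} - 167} = \sqrt{\sqrt{-59 - 7 i \sqrt{5}} - 167} = \sqrt{-167 + \sqrt{-59 - 7 i \sqrt{5}}}$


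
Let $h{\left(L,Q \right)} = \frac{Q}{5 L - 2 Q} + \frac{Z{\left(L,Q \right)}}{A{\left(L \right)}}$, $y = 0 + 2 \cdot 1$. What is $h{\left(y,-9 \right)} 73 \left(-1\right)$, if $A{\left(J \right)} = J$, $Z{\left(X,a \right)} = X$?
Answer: $- \frac{1387}{28} \approx -49.536$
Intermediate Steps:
$y = 2$ ($y = 0 + 2 = 2$)
$h{\left(L,Q \right)} = 1 + \frac{Q}{- 2 Q + 5 L}$ ($h{\left(L,Q \right)} = \frac{Q}{5 L - 2 Q} + \frac{L}{L} = \frac{Q}{- 2 Q + 5 L} + 1 = 1 + \frac{Q}{- 2 Q + 5 L}$)
$h{\left(y,-9 \right)} 73 \left(-1\right) = \frac{\left(-1\right) \left(-9\right) + 5 \cdot 2}{\left(-2\right) \left(-9\right) + 5 \cdot 2} \cdot 73 \left(-1\right) = \frac{9 + 10}{18 + 10} \cdot 73 \left(-1\right) = \frac{1}{28} \cdot 19 \cdot 73 \left(-1\right) = \frac{19}{28} \cdot 73 \left(-1\right) = \frac{1387}{28} \left(-1\right) = - \frac{1387}{28}$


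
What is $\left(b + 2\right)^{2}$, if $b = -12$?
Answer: $100$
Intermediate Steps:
$\left(b + 2\right)^{2} = \left(-12 + 2\right)^{2} = \left(-10\right)^{2} = 100$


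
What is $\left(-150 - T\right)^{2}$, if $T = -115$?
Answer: $1225$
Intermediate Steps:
$\left(-150 - T\right)^{2} = \left(-150 - -115\right)^{2} = \left(-150 + 115\right)^{2} = \left(-35\right)^{2} = 1225$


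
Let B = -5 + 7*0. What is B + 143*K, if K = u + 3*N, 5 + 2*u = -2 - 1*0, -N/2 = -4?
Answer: 5853/2 ≈ 2926.5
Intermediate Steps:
N = 8 (N = -2*(-4) = 8)
u = -7/2 (u = -5/2 + (-2 - 1*0)/2 = -5/2 + (-2 + 0)/2 = -5/2 + (½)*(-2) = -5/2 - 1 = -7/2 ≈ -3.5000)
B = -5 (B = -5 + 0 = -5)
K = 41/2 (K = -7/2 + 3*8 = -7/2 + 24 = 41/2 ≈ 20.500)
B + 143*K = -5 + 143*(41/2) = -5 + 5863/2 = 5853/2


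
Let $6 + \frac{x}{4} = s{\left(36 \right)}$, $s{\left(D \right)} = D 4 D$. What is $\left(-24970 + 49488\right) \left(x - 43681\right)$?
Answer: $-563153942$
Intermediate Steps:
$s{\left(D \right)} = 4 D^{2}$ ($s{\left(D \right)} = 4 D D = 4 D^{2}$)
$x = 20712$ ($x = -24 + 4 \cdot 4 \cdot 36^{2} = -24 + 4 \cdot 4 \cdot 1296 = -24 + 4 \cdot 5184 = -24 + 20736 = 20712$)
$\left(-24970 + 49488\right) \left(x - 43681\right) = \left(-24970 + 49488\right) \left(20712 - 43681\right) = 24518 \left(-22969\right) = -563153942$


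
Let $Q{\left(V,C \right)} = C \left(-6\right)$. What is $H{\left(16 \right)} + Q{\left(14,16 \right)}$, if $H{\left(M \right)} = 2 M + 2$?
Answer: $-62$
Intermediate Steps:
$Q{\left(V,C \right)} = - 6 C$
$H{\left(M \right)} = 2 + 2 M$
$H{\left(16 \right)} + Q{\left(14,16 \right)} = \left(2 + 2 \cdot 16\right) - 96 = \left(2 + 32\right) - 96 = 34 - 96 = -62$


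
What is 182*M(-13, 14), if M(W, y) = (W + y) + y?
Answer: 2730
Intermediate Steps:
M(W, y) = W + 2*y
182*M(-13, 14) = 182*(-13 + 2*14) = 182*(-13 + 28) = 182*15 = 2730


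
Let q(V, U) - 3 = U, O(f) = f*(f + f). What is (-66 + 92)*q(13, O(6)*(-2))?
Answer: -3666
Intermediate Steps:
O(f) = 2*f² (O(f) = f*(2*f) = 2*f²)
q(V, U) = 3 + U
(-66 + 92)*q(13, O(6)*(-2)) = (-66 + 92)*(3 + (2*6²)*(-2)) = 26*(3 + (2*36)*(-2)) = 26*(3 + 72*(-2)) = 26*(3 - 144) = 26*(-141) = -3666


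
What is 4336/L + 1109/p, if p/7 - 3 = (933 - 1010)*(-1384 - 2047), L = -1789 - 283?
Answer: -143149947/68425210 ≈ -2.0921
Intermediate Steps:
L = -2072
p = 1849330 (p = 21 + 7*((933 - 1010)*(-1384 - 2047)) = 21 + 7*(-77*(-3431)) = 21 + 7*264187 = 21 + 1849309 = 1849330)
4336/L + 1109/p = 4336/(-2072) + 1109/1849330 = 4336*(-1/2072) + 1109*(1/1849330) = -542/259 + 1109/1849330 = -143149947/68425210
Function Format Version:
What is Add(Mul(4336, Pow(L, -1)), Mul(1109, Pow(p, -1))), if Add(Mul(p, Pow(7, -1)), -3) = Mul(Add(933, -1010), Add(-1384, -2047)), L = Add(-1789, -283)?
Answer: Rational(-143149947, 68425210) ≈ -2.0921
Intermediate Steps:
L = -2072
p = 1849330 (p = Add(21, Mul(7, Mul(Add(933, -1010), Add(-1384, -2047)))) = Add(21, Mul(7, Mul(-77, -3431))) = Add(21, Mul(7, 264187)) = Add(21, 1849309) = 1849330)
Add(Mul(4336, Pow(L, -1)), Mul(1109, Pow(p, -1))) = Add(Mul(4336, Pow(-2072, -1)), Mul(1109, Pow(1849330, -1))) = Add(Mul(4336, Rational(-1, 2072)), Mul(1109, Rational(1, 1849330))) = Add(Rational(-542, 259), Rational(1109, 1849330)) = Rational(-143149947, 68425210)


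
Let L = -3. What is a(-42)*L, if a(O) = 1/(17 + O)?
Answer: 3/25 ≈ 0.12000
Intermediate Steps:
a(-42)*L = -3/(17 - 42) = -3/(-25) = -1/25*(-3) = 3/25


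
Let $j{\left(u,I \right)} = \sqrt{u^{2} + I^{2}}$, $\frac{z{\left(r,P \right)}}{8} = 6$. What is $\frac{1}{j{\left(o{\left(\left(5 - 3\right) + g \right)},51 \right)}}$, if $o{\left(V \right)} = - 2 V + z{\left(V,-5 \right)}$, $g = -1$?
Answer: $\frac{\sqrt{4717}}{4717} \approx 0.01456$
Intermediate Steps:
$z{\left(r,P \right)} = 48$ ($z{\left(r,P \right)} = 8 \cdot 6 = 48$)
$o{\left(V \right)} = 48 - 2 V$ ($o{\left(V \right)} = - 2 V + 48 = 48 - 2 V$)
$j{\left(u,I \right)} = \sqrt{I^{2} + u^{2}}$
$\frac{1}{j{\left(o{\left(\left(5 - 3\right) + g \right)},51 \right)}} = \frac{1}{\sqrt{51^{2} + \left(48 - 2 \left(\left(5 - 3\right) - 1\right)\right)^{2}}} = \frac{1}{\sqrt{2601 + \left(48 - 2 \left(2 - 1\right)\right)^{2}}} = \frac{1}{\sqrt{2601 + \left(48 - 2\right)^{2}}} = \frac{1}{\sqrt{2601 + 46^{2}}} = \frac{1}{\sqrt{2601 + 2116}} = \frac{1}{\sqrt{4717}} = \frac{\sqrt{4717}}{4717}$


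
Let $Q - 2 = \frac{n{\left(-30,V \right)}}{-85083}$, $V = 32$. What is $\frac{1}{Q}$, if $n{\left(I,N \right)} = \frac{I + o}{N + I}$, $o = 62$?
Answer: $\frac{85083}{170150} \approx 0.50005$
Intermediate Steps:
$n{\left(I,N \right)} = \frac{62 + I}{I + N}$ ($n{\left(I,N \right)} = \frac{I + 62}{N + I} = \frac{62 + I}{I + N}$)
$Q = \frac{170150}{85083}$ ($Q = 2 + \frac{\frac{1}{-30 + 32} \left(62 - 30\right)}{-85083} = 2 + \frac{1}{2} \cdot 32 \left(- \frac{1}{85083}\right) = 2 + 16 \left(- \frac{1}{85083}\right) = 2 - \frac{16}{85083} = \frac{170150}{85083} \approx 1.9998$)
$\frac{1}{Q} = \frac{1}{\frac{170150}{85083}} = \frac{85083}{170150}$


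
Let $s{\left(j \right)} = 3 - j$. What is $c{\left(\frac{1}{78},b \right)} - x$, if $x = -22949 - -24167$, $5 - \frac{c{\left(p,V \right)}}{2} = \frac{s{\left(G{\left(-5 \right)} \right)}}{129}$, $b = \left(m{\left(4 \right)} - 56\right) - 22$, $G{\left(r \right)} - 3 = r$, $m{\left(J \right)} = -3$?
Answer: $- \frac{155842}{129} \approx -1208.1$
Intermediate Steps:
$G{\left(r \right)} = 3 + r$
$b = -81$ ($b = \left(-3 - 56\right) - 22 = -59 - 22 = -81$)
$c{\left(p,V \right)} = \frac{1280}{129}$ ($c{\left(p,V \right)} = 10 - 2 \frac{3 - \left(3 - 5\right)}{129} = 10 - 2 \left(3 - -2\right) \frac{1}{129} = 10 - 2 \left(3 + 2\right) \frac{1}{129} = 10 - 2 \cdot 5 \cdot \frac{1}{129} = 10 - \frac{10}{129} = \frac{1280}{129}$)
$x = 1218$ ($x = -22949 + 24167 = 1218$)
$c{\left(\frac{1}{78},b \right)} - x = \frac{1280}{129} - 1218 = - \frac{155842}{129}$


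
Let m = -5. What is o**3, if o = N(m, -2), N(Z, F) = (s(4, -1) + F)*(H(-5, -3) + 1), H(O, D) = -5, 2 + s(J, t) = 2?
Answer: 512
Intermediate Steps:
s(J, t) = 0 (s(J, t) = -2 + 2 = 0)
N(Z, F) = -4*F (N(Z, F) = (0 + F)*(-5 + 1) = F*(-4) = -4*F)
o = 8 (o = -4*(-2) = 8)
o**3 = 8**3 = 512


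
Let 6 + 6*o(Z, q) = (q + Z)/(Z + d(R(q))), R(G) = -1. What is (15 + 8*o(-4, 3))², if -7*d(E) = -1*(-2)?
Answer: 108241/2025 ≈ 53.452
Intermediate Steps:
d(E) = -2/7 (d(E) = -(-1)*(-2)/7 = -⅐*2 = -2/7)
o(Z, q) = -1 + (Z + q)/(6*(-2/7 + Z)) (o(Z, q) = -1 + ((q + Z)/(Z - 2/7))/6 = -1 + ((Z + q)/(-2/7 + Z))/6 = -1 + (Z + q)/(6*(-2/7 + Z)))
(15 + 8*o(-4, 3))² = (15 + 8*((12 - 35*(-4) + 7*3)/(6*(-2 + 7*(-4)))))² = (15 + 8*((12 + 140 + 21)/(6*(-2 - 28))))² = (15 + 8*((⅙)*173/(-30)))² = (15 + 8*((⅙)*(-1/30)*173))² = (15 + 8*(-173/180))² = (15 - 346/45)² = (329/45)² = 108241/2025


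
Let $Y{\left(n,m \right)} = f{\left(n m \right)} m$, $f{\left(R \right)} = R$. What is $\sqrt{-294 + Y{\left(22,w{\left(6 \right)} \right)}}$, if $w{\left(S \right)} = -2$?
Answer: $i \sqrt{206} \approx 14.353 i$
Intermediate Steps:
$Y{\left(n,m \right)} = n m^{2}$ ($Y{\left(n,m \right)} = n m m = m n m = n m^{2}$)
$\sqrt{-294 + Y{\left(22,w{\left(6 \right)} \right)}} = \sqrt{-294 + 22 \left(-2\right)^{2}} = \sqrt{-294 + 22 \cdot 4} = \sqrt{-294 + 88} = \sqrt{-206} = i \sqrt{206}$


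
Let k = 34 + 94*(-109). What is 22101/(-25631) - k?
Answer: 261721671/25631 ≈ 10211.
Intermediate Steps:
k = -10212 (k = 34 - 10246 = -10212)
22101/(-25631) - k = 22101/(-25631) - 1*(-10212) = 22101*(-1/25631) + 10212 = -22101/25631 + 10212 = 261721671/25631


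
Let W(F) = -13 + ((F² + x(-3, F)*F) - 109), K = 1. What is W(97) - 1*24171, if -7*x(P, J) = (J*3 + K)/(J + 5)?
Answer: -5327750/357 ≈ -14924.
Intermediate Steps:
x(P, J) = -(1 + 3*J)/(7*(5 + J)) (x(P, J) = -(J*3 + 1)/(7*(J + 5)) = -(3*J + 1)/(7*(5 + J)) = -(1 + 3*J)/(7*(5 + J)))
W(F) = -122 + F² + F*(-1 - 3*F)/(7*(5 + F)) (W(F) = -13 + ((F² + ((-1 - 3*F)/(7*(5 + F)))*F) - 109) = -13 + ((F² + F*(-1 - 3*F)/(7*(5 + F))) - 109) = -13 + (-109 + F² + F*(-1 - 3*F)/(7*(5 + F))) = -122 + F² + F*(-1 - 3*F)/(7*(5 + F)))
W(97) - 1*24171 = (-4270 - 855*97 + 7*97³ + 32*97²)/(7*(5 + 97)) - 1*24171 = (⅐)*(-4270 - 82935 + 7*912673 + 32*9409)/102 - 24171 = (⅐)*(1/102)*(-4270 - 82935 + 6388711 + 301088) - 24171 = (⅐)*(1/102)*6602594 - 24171 = 3301297/357 - 24171 = -5327750/357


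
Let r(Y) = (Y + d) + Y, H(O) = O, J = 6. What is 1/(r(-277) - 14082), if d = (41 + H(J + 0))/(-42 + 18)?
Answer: -24/351311 ≈ -6.8316e-5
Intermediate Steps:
d = -47/24 (d = (41 + (6 + 0))/(-42 + 18) = (41 + 6)/(-24) = 47*(-1/24) = -47/24 ≈ -1.9583)
r(Y) = -47/24 + 2*Y (r(Y) = (Y - 47/24) + Y = (-47/24 + Y) + Y = -47/24 + 2*Y)
1/(r(-277) - 14082) = 1/((-47/24 + 2*(-277)) - 14082) = 1/((-47/24 - 554) - 14082) = 1/(-13343/24 - 14082) = 1/(-351311/24) = -24/351311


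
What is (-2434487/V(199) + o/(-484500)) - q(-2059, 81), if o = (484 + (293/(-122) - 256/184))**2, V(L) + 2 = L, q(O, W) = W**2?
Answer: -748318183532443823/39553210446000 ≈ -18919.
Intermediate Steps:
V(L) = -2 + L
o = 1815651146521/7873636 (o = (484 + (293*(-1/122) - 256*1/184))**2 = (484 + (-293/122 - 32/23))**2 = (484 - 10643/2806)**2 = (1347461/2806)**2 = 1815651146521/7873636 ≈ 2.3060e+5)
(-2434487/V(199) + o/(-484500)) - q(-2059, 81) = (-2434487/(-2 + 199) + (1815651146521/7873636)/(-484500)) - 1*81**2 = (-2434487/197 + (1815651146521/7873636)*(-1/484500)) - 1*6561 = (-2434487*1/197 - 95560586659/200777718000) - 6561 = (-2434487/197 - 95560586659/200777718000) - 6561 = -488809569796237823/39553210446000 - 6561 = -748318183532443823/39553210446000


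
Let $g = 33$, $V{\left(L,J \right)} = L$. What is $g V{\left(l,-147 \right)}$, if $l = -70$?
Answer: $-2310$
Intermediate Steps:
$g V{\left(l,-147 \right)} = 33 \left(-70\right) = -2310$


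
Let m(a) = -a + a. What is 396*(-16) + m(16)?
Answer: -6336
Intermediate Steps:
m(a) = 0
396*(-16) + m(16) = 396*(-16) + 0 = -6336 + 0 = -6336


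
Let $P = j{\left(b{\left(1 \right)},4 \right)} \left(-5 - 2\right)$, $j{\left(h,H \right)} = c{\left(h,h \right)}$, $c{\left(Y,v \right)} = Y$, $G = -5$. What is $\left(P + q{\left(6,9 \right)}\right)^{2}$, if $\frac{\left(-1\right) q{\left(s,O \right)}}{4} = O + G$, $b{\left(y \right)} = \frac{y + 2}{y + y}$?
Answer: $\frac{2809}{4} \approx 702.25$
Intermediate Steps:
$b{\left(y \right)} = \frac{2 + y}{2 y}$
$q{\left(s,O \right)} = 20 - 4 O$ ($q{\left(s,O \right)} = - 4 \left(O - 5\right) = - 4 \left(-5 + O\right) = 20 - 4 O$)
$j{\left(h,H \right)} = h$
$P = - \frac{21}{2}$ ($P = \frac{2 + 1}{2 \cdot 1} \left(-5 - 2\right) = \frac{1}{2} \cdot 1 \cdot 3 \left(-7\right) = \frac{3}{2} \left(-7\right) = - \frac{21}{2} \approx -10.5$)
$\left(P + q{\left(6,9 \right)}\right)^{2} = \left(- \frac{21}{2} + \left(20 - 36\right)\right)^{2} = \left(- \frac{21}{2} - 16\right)^{2} = \left(- \frac{53}{2}\right)^{2} = \frac{2809}{4}$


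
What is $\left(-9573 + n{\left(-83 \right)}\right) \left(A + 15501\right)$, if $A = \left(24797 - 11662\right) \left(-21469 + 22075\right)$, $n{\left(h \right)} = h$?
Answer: $-77009603016$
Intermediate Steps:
$A = 7959810$ ($A = 13135 \cdot 606 = 7959810$)
$\left(-9573 + n{\left(-83 \right)}\right) \left(A + 15501\right) = \left(-9573 - 83\right) \left(7959810 + 15501\right) = \left(-9656\right) 7975311 = -77009603016$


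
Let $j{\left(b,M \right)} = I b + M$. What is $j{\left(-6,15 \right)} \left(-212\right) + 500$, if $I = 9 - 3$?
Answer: $4952$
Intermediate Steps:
$I = 6$ ($I = 9 - 3 = 6$)
$j{\left(b,M \right)} = M + 6 b$ ($j{\left(b,M \right)} = 6 b + M = M + 6 b$)
$j{\left(-6,15 \right)} \left(-212\right) + 500 = \left(15 + 6 \left(-6\right)\right) \left(-212\right) + 500 = \left(15 - 36\right) \left(-212\right) + 500 = \left(-21\right) \left(-212\right) + 500 = 4452 + 500 = 4952$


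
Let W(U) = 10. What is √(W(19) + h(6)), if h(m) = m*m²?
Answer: √226 ≈ 15.033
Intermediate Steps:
h(m) = m³
√(W(19) + h(6)) = √(10 + 6³) = √(10 + 216) = √226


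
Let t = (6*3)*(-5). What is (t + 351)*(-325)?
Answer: -84825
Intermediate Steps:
t = -90 (t = 18*(-5) = -90)
(t + 351)*(-325) = (-90 + 351)*(-325) = 261*(-325) = -84825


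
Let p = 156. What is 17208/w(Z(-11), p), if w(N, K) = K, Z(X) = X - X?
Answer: 1434/13 ≈ 110.31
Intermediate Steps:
Z(X) = 0
17208/w(Z(-11), p) = 17208/156 = 17208*(1/156) = 1434/13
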